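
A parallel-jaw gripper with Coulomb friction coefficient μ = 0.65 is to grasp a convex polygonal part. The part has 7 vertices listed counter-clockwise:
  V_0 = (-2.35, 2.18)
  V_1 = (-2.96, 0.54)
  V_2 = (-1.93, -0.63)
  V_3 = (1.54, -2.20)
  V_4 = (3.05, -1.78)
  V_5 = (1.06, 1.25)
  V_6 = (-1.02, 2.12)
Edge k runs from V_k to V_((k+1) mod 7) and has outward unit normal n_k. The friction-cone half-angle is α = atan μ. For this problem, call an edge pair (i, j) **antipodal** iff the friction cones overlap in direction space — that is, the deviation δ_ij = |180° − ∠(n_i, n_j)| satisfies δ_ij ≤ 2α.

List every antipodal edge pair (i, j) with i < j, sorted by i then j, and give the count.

α = atan 0.65 = 33.02°;  2α = 66.05°
n_0 = (-0.9373, +0.3486)
n_1 = (-0.7506, -0.6608)
n_2 = (-0.4122, -0.9111)
n_3 = (+0.2680, -0.9634)
n_4 = (+0.8359, +0.5490)
n_5 = (+0.3859, +0.9226)
n_6 = (+0.0451, +0.9990)
  (0,1): δ = 118.24°  ·
  (0,2): δ = 93.94°  ·
  (0,3): δ = 54.05°  ✓
  (0,4): δ = 53.70°  ✓
  (0,5): δ = 87.70°  ·
  (0,6): δ = 107.82°  ·
  (1,2): δ = 155.70°  ·
  (1,3): δ = 115.82°  ·
  (1,4): δ = 8.06°  ✓
  (1,5): δ = 25.94°  ✓
  (1,6): δ = 46.06°  ✓
  (2,3): δ = 140.11°  ·
  (2,4): δ = 32.36°  ✓
  (2,5): δ = 1.65°  ✓
  (2,6): δ = 21.76°  ✓
  (3,4): δ = 72.25°  ·
  (3,5): δ = 38.24°  ✓
  (3,6): δ = 18.13°  ✓
  (4,5): δ = 145.99°  ·
  (4,6): δ = 125.88°  ·
  (5,6): δ = 159.88°  ·
antipodal pairs: 10

count = 10; pairs: (0,3), (0,4), (1,4), (1,5), (1,6), (2,4), (2,5), (2,6), (3,5), (3,6)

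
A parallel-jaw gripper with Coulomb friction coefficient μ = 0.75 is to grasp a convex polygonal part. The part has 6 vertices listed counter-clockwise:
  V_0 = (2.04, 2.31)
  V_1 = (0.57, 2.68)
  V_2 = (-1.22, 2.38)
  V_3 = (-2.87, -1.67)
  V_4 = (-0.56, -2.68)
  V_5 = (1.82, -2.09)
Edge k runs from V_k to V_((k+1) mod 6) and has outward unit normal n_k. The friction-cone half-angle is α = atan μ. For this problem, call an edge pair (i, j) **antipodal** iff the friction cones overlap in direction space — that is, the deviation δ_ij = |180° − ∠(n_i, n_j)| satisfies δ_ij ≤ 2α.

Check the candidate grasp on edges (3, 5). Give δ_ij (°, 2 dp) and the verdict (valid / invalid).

α = atan 0.75 = 36.87°;  2α = 73.74°
edge 3: e_3 = (+2.31, -1.01);  n_3 = (-0.4006, -0.9162)
edge 5: e_5 = (+0.22, +4.40);  n_5 = (+0.9988, -0.0499)
∠(n_3, n_5) = 110.75°
δ = |180° − 110.75°| = 69.25°
69.25° ≤ 2α = 73.74°  →  valid

δ = 69.25°, valid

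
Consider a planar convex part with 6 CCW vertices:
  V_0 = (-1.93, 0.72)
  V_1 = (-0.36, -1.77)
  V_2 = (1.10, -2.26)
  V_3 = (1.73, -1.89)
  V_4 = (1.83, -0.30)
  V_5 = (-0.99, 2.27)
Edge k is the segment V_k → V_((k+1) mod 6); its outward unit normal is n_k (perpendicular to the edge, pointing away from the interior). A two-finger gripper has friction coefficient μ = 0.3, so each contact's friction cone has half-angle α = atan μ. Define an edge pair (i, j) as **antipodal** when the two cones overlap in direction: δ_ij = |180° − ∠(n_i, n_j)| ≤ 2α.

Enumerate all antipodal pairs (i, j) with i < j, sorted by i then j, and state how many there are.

count = 4; pairs: (0,4), (1,4), (2,5), (3,5)

α = atan 0.3 = 16.70°;  2α = 33.40°
n_0 = (-0.8459, -0.5334)
n_1 = (-0.3182, -0.9480)
n_2 = (+0.5064, -0.8623)
n_3 = (+0.9980, -0.0628)
n_4 = (+0.6736, +0.7391)
n_5 = (-0.8550, +0.5185)
  (0,1): δ = 140.78°  ·
  (0,2): δ = 91.81°  ·
  (0,3): δ = 35.83°  ·
  (0,4): δ = 15.42°  ✓
  (0,5): δ = 116.53°  ·
  (1,2): δ = 131.02°  ·
  (1,3): δ = 75.05°  ·
  (1,4): δ = 23.79°  ✓
  (1,5): δ = 77.32°  ·
  (2,3): δ = 124.02°  ·
  (2,4): δ = 72.77°  ·
  (2,5): δ = 28.34°  ✓
  (3,4): δ = 128.75°  ·
  (3,5): δ = 27.64°  ✓
  (4,5): δ = 78.89°  ·
antipodal pairs: 4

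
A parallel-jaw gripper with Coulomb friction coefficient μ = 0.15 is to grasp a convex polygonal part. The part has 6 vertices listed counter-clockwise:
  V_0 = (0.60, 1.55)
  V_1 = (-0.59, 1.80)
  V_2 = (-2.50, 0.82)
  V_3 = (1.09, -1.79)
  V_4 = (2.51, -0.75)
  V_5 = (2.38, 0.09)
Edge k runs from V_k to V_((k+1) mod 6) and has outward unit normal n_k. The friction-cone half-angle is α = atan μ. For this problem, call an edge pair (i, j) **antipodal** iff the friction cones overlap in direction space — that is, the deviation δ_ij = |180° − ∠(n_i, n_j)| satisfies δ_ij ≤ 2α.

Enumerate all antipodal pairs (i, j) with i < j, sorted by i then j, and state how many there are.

α = atan 0.15 = 8.53°;  2α = 17.06°
n_0 = (+0.2056, +0.9786)
n_1 = (-0.4565, +0.8897)
n_2 = (-0.5880, -0.8088)
n_3 = (+0.5909, -0.8068)
n_4 = (+0.9882, +0.1529)
n_5 = (+0.6342, +0.7732)
  (0,1): δ = 140.97°  ·
  (0,2): δ = 24.15°  ·
  (0,3): δ = 48.08°  ·
  (0,4): δ = 110.66°  ·
  (0,5): δ = 152.50°  ·
  (1,2): δ = 63.18°  ·
  (1,3): δ = 9.06°  ✓
  (1,4): δ = 71.64°  ·
  (1,5): δ = 113.48°  ·
  (2,3): δ = 107.76°  ·
  (2,4): δ = 45.18°  ·
  (2,5): δ = 3.34°  ✓
  (3,4): δ = 117.42°  ·
  (3,5): δ = 75.58°  ·
  (4,5): δ = 138.16°  ·
antipodal pairs: 2

count = 2; pairs: (1,3), (2,5)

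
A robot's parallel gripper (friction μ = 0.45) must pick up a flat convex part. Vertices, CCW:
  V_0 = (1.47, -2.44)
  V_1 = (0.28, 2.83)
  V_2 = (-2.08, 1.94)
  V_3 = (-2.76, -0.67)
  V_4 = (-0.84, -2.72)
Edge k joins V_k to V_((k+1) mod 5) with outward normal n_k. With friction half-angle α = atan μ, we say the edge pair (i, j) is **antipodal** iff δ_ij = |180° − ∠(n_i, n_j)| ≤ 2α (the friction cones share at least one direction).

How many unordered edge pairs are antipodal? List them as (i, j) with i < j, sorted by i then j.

α = atan 0.45 = 24.23°;  2α = 48.46°
n_0 = (+0.9754, +0.2203)
n_1 = (-0.3529, +0.9357)
n_2 = (-0.9677, +0.2521)
n_3 = (-0.7299, -0.6836)
n_4 = (+0.1203, -0.9927)
  (0,1): δ = 82.06°  ·
  (0,2): δ = 27.33°  ✓
  (0,3): δ = 30.40°  ✓
  (0,4): δ = 84.19°  ·
  (1,2): δ = 125.27°  ·
  (1,3): δ = 67.54°  ·
  (1,4): δ = 13.75°  ✓
  (2,3): δ = 122.27°  ·
  (2,4): δ = 68.49°  ·
  (3,4): δ = 126.21°  ·
antipodal pairs: 3

count = 3; pairs: (0,2), (0,3), (1,4)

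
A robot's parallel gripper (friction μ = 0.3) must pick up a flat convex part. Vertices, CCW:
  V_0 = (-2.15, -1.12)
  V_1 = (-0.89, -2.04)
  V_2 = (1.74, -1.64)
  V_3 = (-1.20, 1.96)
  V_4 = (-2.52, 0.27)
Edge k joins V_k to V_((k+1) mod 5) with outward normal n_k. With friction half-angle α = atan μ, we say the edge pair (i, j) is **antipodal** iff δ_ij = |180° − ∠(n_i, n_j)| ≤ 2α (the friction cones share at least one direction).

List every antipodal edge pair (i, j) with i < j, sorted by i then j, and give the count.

count = 2; pairs: (0,2), (2,4)

α = atan 0.3 = 16.70°;  2α = 33.40°
n_0 = (-0.5897, -0.8076)
n_1 = (+0.1504, -0.9886)
n_2 = (+0.7745, +0.6325)
n_3 = (-0.7881, +0.6156)
n_4 = (-0.9664, -0.2572)
  (0,1): δ = 135.22°  ·
  (0,2): δ = 14.63°  ✓
  (0,3): δ = 88.14°  ·
  (0,4): δ = 141.04°  ·
  (1,2): δ = 59.41°  ·
  (1,3): δ = 43.36°  ·
  (1,4): δ = 96.26°  ·
  (2,3): δ = 77.23°  ·
  (2,4): δ = 24.33°  ✓
  (3,4): δ = 127.10°  ·
antipodal pairs: 2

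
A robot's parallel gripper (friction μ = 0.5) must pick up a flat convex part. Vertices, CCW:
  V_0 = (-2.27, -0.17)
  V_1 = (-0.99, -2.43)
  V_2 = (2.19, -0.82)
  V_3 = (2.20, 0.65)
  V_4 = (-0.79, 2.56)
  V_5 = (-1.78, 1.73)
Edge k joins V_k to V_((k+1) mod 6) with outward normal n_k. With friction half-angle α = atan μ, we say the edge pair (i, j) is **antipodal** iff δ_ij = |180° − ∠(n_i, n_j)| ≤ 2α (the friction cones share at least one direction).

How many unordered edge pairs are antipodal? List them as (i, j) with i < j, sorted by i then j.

α = atan 0.5 = 26.57°;  2α = 53.13°
n_0 = (-0.8701, -0.4928)
n_1 = (+0.4517, -0.8922)
n_2 = (+1.0000, -0.0068)
n_3 = (+0.5383, +0.8427)
n_4 = (-0.6425, +0.7663)
n_5 = (-0.9683, +0.2497)
  (0,1): δ = 92.67°  ·
  (0,2): δ = 29.92°  ✓
  (0,3): δ = 27.90°  ✓
  (0,4): δ = 100.45°  ·
  (0,5): δ = 136.01°  ·
  (1,2): δ = 117.24°  ·
  (1,3): δ = 59.42°  ·
  (1,4): δ = 13.12°  ✓
  (1,5): δ = 48.69°  ✓
  (2,3): δ = 122.18°  ·
  (2,4): δ = 49.63°  ✓
  (2,5): δ = 14.07°  ✓
  (3,4): δ = 107.45°  ·
  (3,5): δ = 71.89°  ·
  (4,5): δ = 144.44°  ·
antipodal pairs: 6

count = 6; pairs: (0,2), (0,3), (1,4), (1,5), (2,4), (2,5)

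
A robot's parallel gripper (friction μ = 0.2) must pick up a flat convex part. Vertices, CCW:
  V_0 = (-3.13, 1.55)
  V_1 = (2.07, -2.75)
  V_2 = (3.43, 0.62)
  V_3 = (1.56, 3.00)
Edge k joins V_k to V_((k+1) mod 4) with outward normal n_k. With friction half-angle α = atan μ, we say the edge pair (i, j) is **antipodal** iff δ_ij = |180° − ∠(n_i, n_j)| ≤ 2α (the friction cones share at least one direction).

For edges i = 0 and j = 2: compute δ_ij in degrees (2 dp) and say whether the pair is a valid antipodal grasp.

δ = 12.25°, valid

α = atan 0.2 = 11.31°;  2α = 22.62°
edge 0: e_0 = (+5.20, -4.30);  n_0 = (-0.6373, -0.7706)
edge 2: e_2 = (-1.87, +2.38);  n_2 = (+0.7863, +0.6178)
∠(n_0, n_2) = 167.75°
δ = |180° − 167.75°| = 12.25°
12.25° ≤ 2α = 22.62°  →  valid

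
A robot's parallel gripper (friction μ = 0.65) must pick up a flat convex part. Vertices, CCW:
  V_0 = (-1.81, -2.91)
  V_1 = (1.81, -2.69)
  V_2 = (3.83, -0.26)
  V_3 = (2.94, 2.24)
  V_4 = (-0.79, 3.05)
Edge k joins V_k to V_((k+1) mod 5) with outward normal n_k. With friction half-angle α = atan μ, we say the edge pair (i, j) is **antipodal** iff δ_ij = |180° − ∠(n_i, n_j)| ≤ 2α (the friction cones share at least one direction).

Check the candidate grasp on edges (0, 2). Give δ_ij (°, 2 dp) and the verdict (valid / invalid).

α = atan 0.65 = 33.02°;  2α = 66.05°
edge 0: e_0 = (+3.62, +0.22);  n_0 = (+0.0607, -0.9982)
edge 2: e_2 = (-0.89, +2.50);  n_2 = (+0.9421, +0.3354)
∠(n_0, n_2) = 106.12°
δ = |180° − 106.12°| = 73.88°
73.88° > 2α = 66.05°  →  invalid

δ = 73.88°, invalid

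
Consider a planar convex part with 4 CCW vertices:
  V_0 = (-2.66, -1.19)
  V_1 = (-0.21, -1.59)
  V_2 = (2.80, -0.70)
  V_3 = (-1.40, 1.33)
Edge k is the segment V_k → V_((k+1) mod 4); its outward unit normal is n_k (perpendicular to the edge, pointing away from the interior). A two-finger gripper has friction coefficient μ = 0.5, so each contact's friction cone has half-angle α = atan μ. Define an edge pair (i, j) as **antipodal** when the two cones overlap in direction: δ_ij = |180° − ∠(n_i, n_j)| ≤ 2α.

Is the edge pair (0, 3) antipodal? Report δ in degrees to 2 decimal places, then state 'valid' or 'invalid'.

δ = 72.71°, invalid

α = atan 0.5 = 26.57°;  2α = 53.13°
edge 0: e_0 = (+2.45, -0.40);  n_0 = (-0.1611, -0.9869)
edge 3: e_3 = (-1.26, -2.52);  n_3 = (-0.8944, +0.4472)
∠(n_0, n_3) = 107.29°
δ = |180° − 107.29°| = 72.71°
72.71° > 2α = 53.13°  →  invalid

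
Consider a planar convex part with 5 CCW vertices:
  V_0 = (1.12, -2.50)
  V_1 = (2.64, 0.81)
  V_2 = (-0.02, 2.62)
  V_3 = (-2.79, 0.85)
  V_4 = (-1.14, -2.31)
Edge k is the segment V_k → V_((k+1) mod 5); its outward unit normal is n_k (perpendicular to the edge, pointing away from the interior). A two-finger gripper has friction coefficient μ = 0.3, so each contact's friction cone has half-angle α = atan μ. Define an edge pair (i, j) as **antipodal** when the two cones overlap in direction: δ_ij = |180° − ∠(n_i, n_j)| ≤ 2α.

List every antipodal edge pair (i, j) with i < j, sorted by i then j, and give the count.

α = atan 0.3 = 16.70°;  2α = 33.40°
n_0 = (+0.9088, -0.4173)
n_1 = (+0.5626, +0.8268)
n_2 = (-0.5384, +0.8427)
n_3 = (-0.8864, -0.4629)
n_4 = (-0.0838, -0.9965)
  (0,1): δ = 99.57°  ·
  (0,2): δ = 32.76°  ✓
  (0,3): δ = 52.24°  ·
  (0,4): δ = 109.86°  ·
  (1,2): δ = 113.19°  ·
  (1,3): δ = 28.20°  ✓
  (1,4): δ = 29.43°  ✓
  (2,3): δ = 95.01°  ·
  (2,4): δ = 37.38°  ·
  (3,4): δ = 122.38°  ·
antipodal pairs: 3

count = 3; pairs: (0,2), (1,3), (1,4)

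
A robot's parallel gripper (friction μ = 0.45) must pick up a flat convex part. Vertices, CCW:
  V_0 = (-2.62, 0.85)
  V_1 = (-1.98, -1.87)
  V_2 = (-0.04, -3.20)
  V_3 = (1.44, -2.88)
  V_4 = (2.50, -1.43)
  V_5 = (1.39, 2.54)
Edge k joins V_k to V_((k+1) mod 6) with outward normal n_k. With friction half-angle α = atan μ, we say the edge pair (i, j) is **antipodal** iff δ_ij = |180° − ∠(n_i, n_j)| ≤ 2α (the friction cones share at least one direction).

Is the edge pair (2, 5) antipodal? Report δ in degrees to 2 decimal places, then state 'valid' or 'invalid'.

δ = 10.65°, valid

α = atan 0.45 = 24.23°;  2α = 48.46°
edge 2: e_2 = (+1.48, +0.32);  n_2 = (+0.2113, -0.9774)
edge 5: e_5 = (-4.01, -1.69);  n_5 = (-0.3884, +0.9215)
∠(n_2, n_5) = 169.35°
δ = |180° − 169.35°| = 10.65°
10.65° ≤ 2α = 48.46°  →  valid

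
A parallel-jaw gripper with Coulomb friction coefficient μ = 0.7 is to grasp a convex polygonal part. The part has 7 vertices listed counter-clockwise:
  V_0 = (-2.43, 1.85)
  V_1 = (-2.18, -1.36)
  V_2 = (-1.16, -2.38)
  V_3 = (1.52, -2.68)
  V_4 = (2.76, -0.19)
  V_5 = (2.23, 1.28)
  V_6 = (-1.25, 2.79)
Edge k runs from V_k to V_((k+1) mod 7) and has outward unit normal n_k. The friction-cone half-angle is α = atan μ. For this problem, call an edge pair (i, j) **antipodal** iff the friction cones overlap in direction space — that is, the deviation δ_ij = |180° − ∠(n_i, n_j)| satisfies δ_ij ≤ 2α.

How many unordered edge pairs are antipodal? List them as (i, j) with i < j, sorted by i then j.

count = 9; pairs: (0,3), (0,4), (0,5), (1,4), (1,5), (2,4), (2,5), (2,6), (3,6)

α = atan 0.7 = 34.99°;  2α = 69.98°
n_0 = (-0.9970, -0.0776)
n_1 = (-0.7071, -0.7071)
n_2 = (-0.1112, -0.9938)
n_3 = (+0.8951, -0.4458)
n_4 = (+0.9407, +0.3392)
n_5 = (+0.3981, +0.9174)
n_6 = (-0.6231, +0.7822)
  (0,1): δ = 139.45°  ·
  (0,2): δ = 100.84°  ·
  (0,3): δ = 30.93°  ✓
  (0,4): δ = 15.37°  ✓
  (0,5): δ = 62.09°  ✓
  (0,6): δ = 124.09°  ·
  (1,2): δ = 141.39°  ·
  (1,3): δ = 71.47°  ·
  (1,4): δ = 25.17°  ✓
  (1,5): δ = 21.54°  ✓
  (1,6): δ = 83.54°  ·
  (2,3): δ = 110.09°  ·
  (2,4): δ = 63.79°  ✓
  (2,5): δ = 17.07°  ✓
  (2,6): δ = 44.93°  ✓
  (3,4): δ = 133.70°  ·
  (3,5): δ = 86.98°  ·
  (3,6): δ = 24.99°  ✓
  (4,5): δ = 133.28°  ·
  (4,6): δ = 71.29°  ·
  (5,6): δ = 118.00°  ·
antipodal pairs: 9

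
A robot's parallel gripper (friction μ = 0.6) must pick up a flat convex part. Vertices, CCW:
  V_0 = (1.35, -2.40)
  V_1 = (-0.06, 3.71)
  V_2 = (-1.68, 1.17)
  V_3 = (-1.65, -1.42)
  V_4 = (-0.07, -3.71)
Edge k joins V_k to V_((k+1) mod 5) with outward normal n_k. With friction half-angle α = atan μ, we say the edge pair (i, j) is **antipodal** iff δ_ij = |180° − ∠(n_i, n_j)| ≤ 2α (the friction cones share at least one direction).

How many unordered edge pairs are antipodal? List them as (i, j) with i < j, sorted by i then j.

count = 5; pairs: (0,1), (0,2), (0,3), (1,4), (2,4)

α = atan 0.6 = 30.96°;  2α = 61.93°
n_0 = (+0.9744, +0.2249)
n_1 = (-0.8431, +0.5377)
n_2 = (-0.9999, -0.0116)
n_3 = (-0.8231, -0.5679)
n_4 = (+0.6781, -0.7350)
  (0,1): δ = 45.52°  ✓
  (0,2): δ = 12.33°  ✓
  (0,3): δ = 21.61°  ✓
  (0,4): δ = 119.70°  ·
  (1,2): δ = 146.81°  ·
  (1,3): δ = 112.87°  ·
  (1,4): δ = 14.78°  ✓
  (2,3): δ = 146.06°  ·
  (2,4): δ = 47.97°  ✓
  (3,4): δ = 81.91°  ·
antipodal pairs: 5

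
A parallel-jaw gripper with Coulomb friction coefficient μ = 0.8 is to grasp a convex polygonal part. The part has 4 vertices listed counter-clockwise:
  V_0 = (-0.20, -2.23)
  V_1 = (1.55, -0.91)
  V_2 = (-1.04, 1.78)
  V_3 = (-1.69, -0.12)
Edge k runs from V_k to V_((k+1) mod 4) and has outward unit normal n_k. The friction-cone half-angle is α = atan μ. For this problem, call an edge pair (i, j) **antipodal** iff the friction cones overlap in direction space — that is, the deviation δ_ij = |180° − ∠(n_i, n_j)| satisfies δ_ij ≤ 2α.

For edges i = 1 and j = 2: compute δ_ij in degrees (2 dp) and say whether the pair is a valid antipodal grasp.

α = atan 0.8 = 38.66°;  2α = 77.32°
edge 1: e_1 = (-2.59, +2.69);  n_1 = (+0.7204, +0.6936)
edge 2: e_2 = (-0.65, -1.90);  n_2 = (-0.9462, +0.3237)
∠(n_1, n_2) = 117.20°
δ = |180° − 117.20°| = 62.80°
62.80° ≤ 2α = 77.32°  →  valid

δ = 62.80°, valid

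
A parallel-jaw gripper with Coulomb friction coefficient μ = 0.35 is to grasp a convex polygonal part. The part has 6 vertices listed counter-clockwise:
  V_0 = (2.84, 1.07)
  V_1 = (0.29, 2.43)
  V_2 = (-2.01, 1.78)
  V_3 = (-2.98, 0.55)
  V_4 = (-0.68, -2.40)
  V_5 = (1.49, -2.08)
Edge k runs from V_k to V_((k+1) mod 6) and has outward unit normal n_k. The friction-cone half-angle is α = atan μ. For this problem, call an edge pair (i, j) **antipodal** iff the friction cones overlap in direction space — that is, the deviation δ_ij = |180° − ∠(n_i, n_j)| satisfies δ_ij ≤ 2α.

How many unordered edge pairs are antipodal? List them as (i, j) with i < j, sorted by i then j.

α = atan 0.35 = 19.29°;  2α = 38.58°
n_0 = (+0.4706, +0.8824)
n_1 = (-0.2720, +0.9623)
n_2 = (-0.7852, +0.6192)
n_3 = (-0.7886, -0.6149)
n_4 = (+0.1459, -0.9893)
n_5 = (+0.9191, -0.3939)
  (0,1): δ = 136.15°  ·
  (0,2): δ = 100.19°  ·
  (0,3): δ = 23.99°  ✓
  (0,4): δ = 36.46°  ✓
  (0,5): δ = 94.87°  ·
  (1,2): δ = 144.04°  ·
  (1,3): δ = 67.84°  ·
  (1,4): δ = 7.39°  ✓
  (1,5): δ = 51.02°  ·
  (2,3): δ = 103.80°  ·
  (2,4): δ = 43.35°  ·
  (2,5): δ = 15.06°  ✓
  (3,4): δ = 119.55°  ·
  (3,5): δ = 61.14°  ·
  (4,5): δ = 121.59°  ·
antipodal pairs: 4

count = 4; pairs: (0,3), (0,4), (1,4), (2,5)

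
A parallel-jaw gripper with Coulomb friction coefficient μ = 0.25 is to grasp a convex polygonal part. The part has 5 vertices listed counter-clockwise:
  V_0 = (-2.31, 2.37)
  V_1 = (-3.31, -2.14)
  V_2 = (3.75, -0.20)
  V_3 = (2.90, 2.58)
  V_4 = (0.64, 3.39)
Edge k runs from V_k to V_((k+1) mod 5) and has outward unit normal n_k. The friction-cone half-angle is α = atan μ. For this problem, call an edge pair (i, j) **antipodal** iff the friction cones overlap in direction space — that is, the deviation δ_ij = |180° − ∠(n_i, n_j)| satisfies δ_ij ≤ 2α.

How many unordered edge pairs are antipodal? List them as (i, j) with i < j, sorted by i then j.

α = atan 0.25 = 14.04°;  2α = 28.07°
n_0 = (-0.9763, +0.2165)
n_1 = (+0.2650, -0.9643)
n_2 = (+0.9563, +0.2924)
n_3 = (+0.3374, +0.9414)
n_4 = (-0.3268, +0.9451)
  (0,1): δ = 62.13°  ·
  (0,2): δ = 29.50°  ·
  (0,3): δ = 82.78°  ·
  (0,4): δ = 121.58°  ·
  (1,2): δ = 88.36°  ·
  (1,3): δ = 35.08°  ·
  (1,4): δ = 3.71°  ✓
  (2,3): δ = 126.72°  ·
  (2,4): δ = 87.93°  ·
  (3,4): δ = 141.21°  ·
antipodal pairs: 1

count = 1; pairs: (1,4)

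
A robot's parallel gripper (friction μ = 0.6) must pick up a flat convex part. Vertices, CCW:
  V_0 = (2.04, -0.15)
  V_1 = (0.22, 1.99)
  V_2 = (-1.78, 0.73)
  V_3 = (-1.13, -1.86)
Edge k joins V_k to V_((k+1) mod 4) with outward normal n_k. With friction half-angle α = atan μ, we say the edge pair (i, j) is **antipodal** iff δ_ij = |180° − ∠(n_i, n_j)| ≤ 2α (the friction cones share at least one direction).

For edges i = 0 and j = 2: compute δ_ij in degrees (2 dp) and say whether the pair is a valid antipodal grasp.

α = atan 0.6 = 30.96°;  2α = 61.93°
edge 0: e_0 = (-1.82, +2.14);  n_0 = (+0.7618, +0.6479)
edge 2: e_2 = (+0.65, -2.59);  n_2 = (-0.9699, -0.2434)
∠(n_0, n_2) = 153.71°
δ = |180° − 153.71°| = 26.29°
26.29° ≤ 2α = 61.93°  →  valid

δ = 26.29°, valid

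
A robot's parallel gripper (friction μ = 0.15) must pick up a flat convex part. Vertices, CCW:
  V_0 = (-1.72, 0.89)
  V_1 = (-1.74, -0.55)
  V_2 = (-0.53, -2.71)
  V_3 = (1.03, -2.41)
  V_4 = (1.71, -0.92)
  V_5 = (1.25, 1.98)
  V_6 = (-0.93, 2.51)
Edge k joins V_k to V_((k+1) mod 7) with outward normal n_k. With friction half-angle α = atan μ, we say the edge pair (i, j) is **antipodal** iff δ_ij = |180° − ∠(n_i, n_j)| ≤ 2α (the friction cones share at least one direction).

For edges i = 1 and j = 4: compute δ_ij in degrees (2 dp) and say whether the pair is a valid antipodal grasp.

α = atan 0.15 = 8.53°;  2α = 17.06°
edge 1: e_1 = (+1.21, -2.16);  n_1 = (-0.8724, -0.4887)
edge 4: e_4 = (-0.46, +2.90);  n_4 = (+0.9877, +0.1567)
∠(n_1, n_4) = 159.76°
δ = |180° − 159.76°| = 20.24°
20.24° > 2α = 17.06°  →  invalid

δ = 20.24°, invalid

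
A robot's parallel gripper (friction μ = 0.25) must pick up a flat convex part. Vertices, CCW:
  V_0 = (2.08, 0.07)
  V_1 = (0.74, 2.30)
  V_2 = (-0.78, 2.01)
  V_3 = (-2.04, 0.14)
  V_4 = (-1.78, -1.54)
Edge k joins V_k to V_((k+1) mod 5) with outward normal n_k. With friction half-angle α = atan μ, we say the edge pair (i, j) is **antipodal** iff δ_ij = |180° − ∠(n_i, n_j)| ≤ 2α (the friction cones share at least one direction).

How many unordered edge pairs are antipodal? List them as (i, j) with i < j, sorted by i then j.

count = 2; pairs: (0,3), (1,4)

α = atan 0.25 = 14.04°;  2α = 28.07°
n_0 = (+0.8572, +0.5151)
n_1 = (-0.1874, +0.9823)
n_2 = (-0.8293, +0.5588)
n_3 = (-0.9882, -0.1529)
n_4 = (+0.3850, -0.9229)
  (0,1): δ = 110.20°  ·
  (0,2): δ = 64.97°  ·
  (0,3): δ = 22.20°  ✓
  (0,4): δ = 81.64°  ·
  (1,2): δ = 134.77°  ·
  (1,3): δ = 92.00°  ·
  (1,4): δ = 11.84°  ✓
  (2,3): δ = 137.23°  ·
  (2,4): δ = 33.39°  ·
  (3,4): δ = 76.16°  ·
antipodal pairs: 2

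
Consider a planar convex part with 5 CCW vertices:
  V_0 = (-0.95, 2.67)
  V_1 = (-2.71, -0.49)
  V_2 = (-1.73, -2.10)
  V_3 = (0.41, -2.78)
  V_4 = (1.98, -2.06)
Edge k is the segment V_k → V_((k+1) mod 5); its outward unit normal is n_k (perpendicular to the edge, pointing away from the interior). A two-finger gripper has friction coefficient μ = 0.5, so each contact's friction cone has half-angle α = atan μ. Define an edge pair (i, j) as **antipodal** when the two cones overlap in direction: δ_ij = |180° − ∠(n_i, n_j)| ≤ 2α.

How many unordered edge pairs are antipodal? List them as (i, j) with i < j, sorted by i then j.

α = atan 0.5 = 26.57°;  2α = 53.13°
n_0 = (-0.8736, +0.4866)
n_1 = (-0.8542, -0.5199)
n_2 = (-0.3028, -0.9530)
n_3 = (+0.4169, -0.9090)
n_4 = (+0.8501, +0.5266)
  (0,1): δ = 119.56°  ·
  (0,2): δ = 78.51°  ·
  (0,3): δ = 36.25°  ✓
  (0,4): δ = 60.89°  ·
  (1,2): δ = 138.96°  ·
  (1,3): δ = 96.69°  ·
  (1,4): δ = 0.45°  ✓
  (2,3): δ = 137.74°  ·
  (2,4): δ = 40.60°  ✓
  (3,4): δ = 82.86°  ·
antipodal pairs: 3

count = 3; pairs: (0,3), (1,4), (2,4)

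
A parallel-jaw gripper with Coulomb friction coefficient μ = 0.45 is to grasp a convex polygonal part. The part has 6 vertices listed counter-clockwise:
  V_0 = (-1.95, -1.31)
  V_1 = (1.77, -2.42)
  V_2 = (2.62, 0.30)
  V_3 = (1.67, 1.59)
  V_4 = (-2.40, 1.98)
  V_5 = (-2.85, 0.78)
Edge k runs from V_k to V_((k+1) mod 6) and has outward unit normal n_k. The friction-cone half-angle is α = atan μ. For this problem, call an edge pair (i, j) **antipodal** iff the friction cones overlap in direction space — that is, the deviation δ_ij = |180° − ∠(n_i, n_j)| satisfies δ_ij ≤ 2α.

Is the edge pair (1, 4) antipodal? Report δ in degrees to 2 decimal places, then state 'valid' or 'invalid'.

α = atan 0.45 = 24.23°;  2α = 48.46°
edge 1: e_1 = (+0.85, +2.72);  n_1 = (+0.9545, -0.2983)
edge 4: e_4 = (-0.45, -1.20);  n_4 = (-0.9363, +0.3511)
∠(n_1, n_4) = 176.80°
δ = |180° − 176.80°| = 3.20°
3.20° ≤ 2α = 48.46°  →  valid

δ = 3.20°, valid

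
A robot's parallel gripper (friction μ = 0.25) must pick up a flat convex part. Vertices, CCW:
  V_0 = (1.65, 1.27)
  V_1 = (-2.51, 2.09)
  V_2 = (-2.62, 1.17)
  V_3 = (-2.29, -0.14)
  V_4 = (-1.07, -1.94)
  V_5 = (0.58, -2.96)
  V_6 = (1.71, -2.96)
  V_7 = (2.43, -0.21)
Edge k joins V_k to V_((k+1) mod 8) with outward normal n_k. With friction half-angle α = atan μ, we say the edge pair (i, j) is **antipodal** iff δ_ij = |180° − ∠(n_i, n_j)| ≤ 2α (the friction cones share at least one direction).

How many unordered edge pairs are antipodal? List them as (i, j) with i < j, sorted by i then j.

count = 5; pairs: (0,4), (0,5), (1,6), (2,7), (3,7)

α = atan 0.25 = 14.04°;  2α = 28.07°
n_0 = (+0.1934, +0.9811)
n_1 = (-0.9929, +0.1187)
n_2 = (-0.9697, -0.2443)
n_3 = (-0.8278, -0.5611)
n_4 = (-0.5258, -0.8506)
n_5 = (+0.0000, -1.0000)
n_6 = (+0.9674, -0.2533)
n_7 = (+0.8847, +0.4662)
  (0,1): δ = 85.67°  ·
  (0,2): δ = 64.71°  ·
  (0,3): δ = 44.72°  ·
  (0,4): δ = 20.57°  ✓
  (0,5): δ = 11.15°  ✓
  (0,6): δ = 86.48°  ·
  (0,7): δ = 128.94°  ·
  (1,2): δ = 159.04°  ·
  (1,3): δ = 139.05°  ·
  (1,4): δ = 114.91°  ·
  (1,5): δ = 83.18°  ·
  (1,6): δ = 7.85°  ✓
  (1,7): δ = 34.61°  ·
  (2,3): δ = 160.01°  ·
  (2,4): δ = 135.86°  ·
  (2,5): δ = 104.14°  ·
  (2,6): δ = 28.81°  ·
  (2,7): δ = 13.65°  ✓
  (3,4): δ = 155.85°  ·
  (3,5): δ = 124.13°  ·
  (3,6): δ = 48.80°  ·
  (3,7): δ = 6.34°  ✓
  (4,5): δ = 148.28°  ·
  (4,6): δ = 72.95°  ·
  (4,7): δ = 30.49°  ·
  (5,6): δ = 104.67°  ·
  (5,7): δ = 62.21°  ·
  (6,7): δ = 137.54°  ·
antipodal pairs: 5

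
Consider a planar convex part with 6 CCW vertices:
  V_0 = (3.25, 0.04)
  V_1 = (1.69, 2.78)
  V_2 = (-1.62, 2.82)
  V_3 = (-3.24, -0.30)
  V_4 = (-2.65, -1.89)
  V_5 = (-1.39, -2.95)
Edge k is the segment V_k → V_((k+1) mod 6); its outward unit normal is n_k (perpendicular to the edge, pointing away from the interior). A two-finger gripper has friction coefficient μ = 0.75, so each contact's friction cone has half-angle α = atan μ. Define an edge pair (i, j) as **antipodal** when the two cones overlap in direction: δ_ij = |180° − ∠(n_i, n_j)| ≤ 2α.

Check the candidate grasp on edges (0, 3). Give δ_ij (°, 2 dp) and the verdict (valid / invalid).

α = atan 0.75 = 36.87°;  2α = 73.74°
edge 0: e_0 = (-1.56, +2.74);  n_0 = (+0.8690, +0.4948)
edge 3: e_3 = (+0.59, -1.59);  n_3 = (-0.9375, -0.3479)
∠(n_0, n_3) = 170.70°
δ = |180° − 170.70°| = 9.30°
9.30° ≤ 2α = 73.74°  →  valid

δ = 9.30°, valid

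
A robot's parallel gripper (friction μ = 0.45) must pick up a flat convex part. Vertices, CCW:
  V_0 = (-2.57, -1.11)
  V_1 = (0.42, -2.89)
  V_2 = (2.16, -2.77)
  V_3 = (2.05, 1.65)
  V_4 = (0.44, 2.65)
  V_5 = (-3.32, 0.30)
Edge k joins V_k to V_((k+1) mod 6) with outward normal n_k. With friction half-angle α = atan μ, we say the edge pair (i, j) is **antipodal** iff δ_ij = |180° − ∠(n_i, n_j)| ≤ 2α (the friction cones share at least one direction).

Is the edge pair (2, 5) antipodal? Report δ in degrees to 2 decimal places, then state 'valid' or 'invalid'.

δ = 26.58°, valid

α = atan 0.45 = 24.23°;  2α = 48.46°
edge 2: e_2 = (-0.11, +4.42);  n_2 = (+0.9997, +0.0249)
edge 5: e_5 = (+0.75, -1.41);  n_5 = (-0.8829, -0.4696)
∠(n_2, n_5) = 153.42°
δ = |180° − 153.42°| = 26.58°
26.58° ≤ 2α = 48.46°  →  valid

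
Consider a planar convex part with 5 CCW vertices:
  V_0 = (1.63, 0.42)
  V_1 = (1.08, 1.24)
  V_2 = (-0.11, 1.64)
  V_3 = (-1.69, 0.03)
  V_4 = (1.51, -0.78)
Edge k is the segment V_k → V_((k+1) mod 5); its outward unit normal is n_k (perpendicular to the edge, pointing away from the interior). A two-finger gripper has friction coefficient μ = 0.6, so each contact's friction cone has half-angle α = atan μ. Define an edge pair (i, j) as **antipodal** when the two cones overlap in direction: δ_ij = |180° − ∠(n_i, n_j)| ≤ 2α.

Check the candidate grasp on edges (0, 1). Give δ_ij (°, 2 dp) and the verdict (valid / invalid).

α = atan 0.6 = 30.96°;  2α = 61.93°
edge 0: e_0 = (-0.55, +0.82);  n_0 = (+0.8305, +0.5570)
edge 1: e_1 = (-1.19, +0.40);  n_1 = (+0.3186, +0.9479)
∠(n_0, n_1) = 37.57°
δ = |180° − 37.57°| = 142.43°
142.43° > 2α = 61.93°  →  invalid

δ = 142.43°, invalid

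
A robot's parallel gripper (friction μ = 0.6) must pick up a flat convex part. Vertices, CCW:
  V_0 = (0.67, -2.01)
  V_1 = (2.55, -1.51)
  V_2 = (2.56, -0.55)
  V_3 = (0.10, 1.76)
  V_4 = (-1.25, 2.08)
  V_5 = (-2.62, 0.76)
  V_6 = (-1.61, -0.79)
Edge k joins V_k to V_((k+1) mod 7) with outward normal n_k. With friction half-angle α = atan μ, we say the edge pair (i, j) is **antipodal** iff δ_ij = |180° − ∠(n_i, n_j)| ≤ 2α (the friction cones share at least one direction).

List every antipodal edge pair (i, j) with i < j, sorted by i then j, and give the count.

α = atan 0.6 = 30.96°;  2α = 61.93°
n_0 = (+0.2570, -0.9664)
n_1 = (+0.9999, -0.0104)
n_2 = (+0.6845, +0.7290)
n_3 = (+0.2306, +0.9730)
n_4 = (-0.6938, +0.7201)
n_5 = (-0.8378, -0.5459)
n_6 = (-0.4718, -0.8817)
  (0,1): δ = 105.49°  ·
  (0,2): δ = 58.09°  ✓
  (0,3): δ = 28.23°  ✓
  (0,4): δ = 29.04°  ✓
  (0,5): δ = 108.20°  ·
  (0,6): δ = 136.96°  ·
  (1,2): δ = 132.60°  ·
  (1,3): δ = 102.74°  ·
  (1,4): δ = 45.47°  ✓
  (1,5): δ = 33.69°  ✓
  (1,6): δ = 62.45°  ·
  (2,3): δ = 150.14°  ·
  (2,4): δ = 92.87°  ·
  (2,5): δ = 13.71°  ✓
  (2,6): δ = 15.05°  ✓
  (3,4): δ = 122.73°  ·
  (3,5): δ = 43.58°  ✓
  (3,6): δ = 14.82°  ✓
  (4,5): δ = 100.85°  ·
  (4,6): δ = 72.09°  ·
  (5,6): δ = 151.24°  ·
antipodal pairs: 9

count = 9; pairs: (0,2), (0,3), (0,4), (1,4), (1,5), (2,5), (2,6), (3,5), (3,6)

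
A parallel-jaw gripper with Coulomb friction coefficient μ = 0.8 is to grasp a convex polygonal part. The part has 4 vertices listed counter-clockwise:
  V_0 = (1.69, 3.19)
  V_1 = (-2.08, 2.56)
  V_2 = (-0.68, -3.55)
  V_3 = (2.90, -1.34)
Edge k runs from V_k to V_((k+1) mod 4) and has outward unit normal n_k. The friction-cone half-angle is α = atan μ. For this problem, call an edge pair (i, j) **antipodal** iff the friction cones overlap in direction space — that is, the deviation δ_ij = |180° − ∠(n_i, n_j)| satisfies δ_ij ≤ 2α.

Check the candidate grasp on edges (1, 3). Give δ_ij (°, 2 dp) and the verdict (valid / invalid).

α = atan 0.8 = 38.66°;  2α = 77.32°
edge 1: e_1 = (+1.40, -6.11);  n_1 = (-0.9747, -0.2233)
edge 3: e_3 = (-1.21, +4.53);  n_3 = (+0.9661, +0.2581)
∠(n_1, n_3) = 177.95°
δ = |180° − 177.95°| = 2.05°
2.05° ≤ 2α = 77.32°  →  valid

δ = 2.05°, valid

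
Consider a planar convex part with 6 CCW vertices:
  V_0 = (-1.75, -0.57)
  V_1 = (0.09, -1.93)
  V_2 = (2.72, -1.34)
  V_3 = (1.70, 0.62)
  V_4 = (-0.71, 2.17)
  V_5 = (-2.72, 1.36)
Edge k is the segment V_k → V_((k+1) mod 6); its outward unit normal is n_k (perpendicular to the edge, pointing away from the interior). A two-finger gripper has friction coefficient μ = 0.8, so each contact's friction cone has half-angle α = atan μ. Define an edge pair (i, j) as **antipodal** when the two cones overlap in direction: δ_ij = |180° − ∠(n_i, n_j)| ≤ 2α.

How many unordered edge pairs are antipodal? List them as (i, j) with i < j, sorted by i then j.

count = 8; pairs: (0,2), (0,3), (0,4), (1,2), (1,3), (1,4), (2,5), (3,5)

α = atan 0.8 = 38.66°;  2α = 77.32°
n_0 = (-0.5944, -0.8042)
n_1 = (+0.2189, -0.9757)
n_2 = (+0.8871, +0.4616)
n_3 = (+0.5409, +0.8411)
n_4 = (-0.3738, +0.9275)
n_5 = (-0.8935, -0.4491)
  (0,1): δ = 130.89°  ·
  (0,2): δ = 26.04°  ✓
  (0,3): δ = 3.72°  ✓
  (0,4): δ = 58.42°  ✓
  (0,5): δ = 153.15°  ·
  (1,2): δ = 75.15°  ✓
  (1,3): δ = 45.39°  ✓
  (1,4): δ = 9.30°  ✓
  (1,5): δ = 104.04°  ·
  (2,3): δ = 150.24°  ·
  (2,4): δ = 95.54°  ·
  (2,5): δ = 0.81°  ✓
  (3,4): δ = 125.30°  ·
  (3,5): δ = 30.57°  ✓
  (4,5): δ = 85.27°  ·
antipodal pairs: 8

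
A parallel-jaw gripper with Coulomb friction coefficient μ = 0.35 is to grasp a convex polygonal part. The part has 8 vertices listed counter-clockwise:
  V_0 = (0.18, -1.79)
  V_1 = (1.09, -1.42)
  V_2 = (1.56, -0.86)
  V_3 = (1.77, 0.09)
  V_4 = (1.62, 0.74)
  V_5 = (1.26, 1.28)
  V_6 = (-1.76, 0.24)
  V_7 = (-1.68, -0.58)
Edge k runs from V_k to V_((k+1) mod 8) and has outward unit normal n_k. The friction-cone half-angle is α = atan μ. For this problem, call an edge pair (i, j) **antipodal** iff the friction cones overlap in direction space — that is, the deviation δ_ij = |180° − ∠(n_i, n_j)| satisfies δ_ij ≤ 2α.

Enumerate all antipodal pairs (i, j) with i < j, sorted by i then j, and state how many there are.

α = atan 0.35 = 19.29°;  2α = 38.58°
n_0 = (+0.3767, -0.9264)
n_1 = (+0.7660, -0.6429)
n_2 = (+0.9764, -0.2158)
n_3 = (+0.9744, +0.2249)
n_4 = (+0.8321, +0.5547)
n_5 = (-0.3256, +0.9455)
n_6 = (-0.9953, -0.0971)
n_7 = (-0.5453, -0.8382)
  (0,1): δ = 152.13°  ·
  (0,2): δ = 124.59°  ·
  (0,3): δ = 99.13°  ·
  (0,4): δ = 78.44°  ·
  (0,5): δ = 3.12°  ✓
  (0,6): δ = 73.45°  ·
  (0,7): δ = 124.83°  ·
  (1,2): δ = 152.46°  ·
  (1,3): δ = 127.00°  ·
  (1,4): δ = 106.30°  ·
  (1,5): δ = 30.99°  ✓
  (1,6): δ = 45.58°  ·
  (1,7): δ = 96.96°  ·
  (2,3): δ = 154.54°  ·
  (2,4): δ = 133.84°  ·
  (2,5): δ = 58.53°  ·
  (2,6): δ = 18.04°  ✓
  (2,7): δ = 69.42°  ·
  (3,4): δ = 159.30°  ·
  (3,5): δ = 83.99°  ·
  (3,6): δ = 7.42°  ✓
  (3,7): δ = 43.96°  ·
  (4,5): δ = 104.69°  ·
  (4,6): δ = 28.12°  ✓
  (4,7): δ = 23.26°  ✓
  (5,6): δ = 103.43°  ·
  (5,7): δ = 52.05°  ·
  (6,7): δ = 128.62°  ·
antipodal pairs: 6

count = 6; pairs: (0,5), (1,5), (2,6), (3,6), (4,6), (4,7)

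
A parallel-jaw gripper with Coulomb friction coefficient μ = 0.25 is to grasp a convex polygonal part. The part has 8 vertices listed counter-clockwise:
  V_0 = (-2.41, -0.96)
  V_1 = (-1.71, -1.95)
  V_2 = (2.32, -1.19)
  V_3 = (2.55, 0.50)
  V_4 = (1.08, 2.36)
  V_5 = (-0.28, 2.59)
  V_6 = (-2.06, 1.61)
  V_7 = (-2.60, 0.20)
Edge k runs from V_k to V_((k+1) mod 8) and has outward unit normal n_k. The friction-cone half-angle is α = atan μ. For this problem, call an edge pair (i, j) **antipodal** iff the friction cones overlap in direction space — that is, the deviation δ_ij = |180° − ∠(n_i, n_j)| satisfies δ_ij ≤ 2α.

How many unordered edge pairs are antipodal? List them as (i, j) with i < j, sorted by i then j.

count = 5; pairs: (0,3), (1,4), (1,5), (2,6), (2,7)

α = atan 0.25 = 14.04°;  2α = 28.07°
n_0 = (-0.8165, -0.5773)
n_1 = (+0.1853, -0.9827)
n_2 = (+0.9909, -0.1349)
n_3 = (+0.7846, +0.6201)
n_4 = (+0.1667, +0.9860)
n_5 = (-0.4823, +0.8760)
n_6 = (-0.9339, +0.3576)
n_7 = (-0.9868, -0.1616)
  (0,1): δ = 114.58°  ·
  (0,2): δ = 43.01°  ·
  (0,3): δ = 3.06°  ✓
  (0,4): δ = 45.14°  ·
  (0,5): δ = 83.57°  ·
  (0,6): δ = 123.78°  ·
  (0,7): δ = 154.04°  ·
  (1,2): δ = 108.43°  ·
  (1,3): δ = 62.36°  ·
  (1,4): δ = 20.28°  ✓
  (1,5): δ = 18.16°  ✓
  (1,6): δ = 58.36°  ·
  (1,7): δ = 88.62°  ·
  (2,3): δ = 133.93°  ·
  (2,4): δ = 91.85°  ·
  (2,5): δ = 53.41°  ·
  (2,6): δ = 13.21°  ✓
  (2,7): δ = 17.05°  ✓
  (3,4): δ = 137.92°  ·
  (3,5): δ = 99.48°  ·
  (3,6): δ = 59.28°  ·
  (3,7): δ = 29.02°  ·
  (4,5): δ = 141.57°  ·
  (4,6): δ = 101.36°  ·
  (4,7): δ = 71.10°  ·
  (5,6): δ = 139.79°  ·
  (5,7): δ = 109.53°  ·
  (6,7): δ = 149.74°  ·
antipodal pairs: 5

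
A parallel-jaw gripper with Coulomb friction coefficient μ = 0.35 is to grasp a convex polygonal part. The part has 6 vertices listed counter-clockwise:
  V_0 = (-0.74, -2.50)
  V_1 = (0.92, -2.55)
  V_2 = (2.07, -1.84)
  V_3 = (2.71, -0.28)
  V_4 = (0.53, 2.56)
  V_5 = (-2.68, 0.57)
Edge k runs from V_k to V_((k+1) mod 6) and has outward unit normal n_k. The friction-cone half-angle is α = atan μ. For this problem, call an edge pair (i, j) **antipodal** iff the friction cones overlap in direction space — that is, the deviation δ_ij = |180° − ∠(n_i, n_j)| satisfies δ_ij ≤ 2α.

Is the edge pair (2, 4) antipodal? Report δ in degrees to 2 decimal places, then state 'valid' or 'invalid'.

δ = 35.90°, valid

α = atan 0.35 = 19.29°;  2α = 38.58°
edge 2: e_2 = (+0.64, +1.56);  n_2 = (+0.9252, -0.3796)
edge 4: e_4 = (-3.21, -1.99);  n_4 = (-0.5269, +0.8499)
∠(n_2, n_4) = 144.10°
δ = |180° − 144.10°| = 35.90°
35.90° ≤ 2α = 38.58°  →  valid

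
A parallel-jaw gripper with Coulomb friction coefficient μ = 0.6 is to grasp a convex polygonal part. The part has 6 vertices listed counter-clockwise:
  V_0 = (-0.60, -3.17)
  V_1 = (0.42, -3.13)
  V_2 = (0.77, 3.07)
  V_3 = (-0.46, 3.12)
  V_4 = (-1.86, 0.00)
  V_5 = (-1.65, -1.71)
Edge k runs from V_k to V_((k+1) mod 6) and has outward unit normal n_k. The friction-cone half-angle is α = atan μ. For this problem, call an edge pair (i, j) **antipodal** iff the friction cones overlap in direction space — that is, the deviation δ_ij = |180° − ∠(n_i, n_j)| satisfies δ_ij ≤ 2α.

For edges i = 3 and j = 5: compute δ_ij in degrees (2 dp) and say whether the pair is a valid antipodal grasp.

α = atan 0.6 = 30.96°;  2α = 61.93°
edge 3: e_3 = (-1.40, -3.12);  n_3 = (-0.9124, +0.4094)
edge 5: e_5 = (+1.05, -1.46);  n_5 = (-0.8119, -0.5839)
∠(n_3, n_5) = 59.89°
δ = |180° − 59.89°| = 120.11°
120.11° > 2α = 61.93°  →  invalid

δ = 120.11°, invalid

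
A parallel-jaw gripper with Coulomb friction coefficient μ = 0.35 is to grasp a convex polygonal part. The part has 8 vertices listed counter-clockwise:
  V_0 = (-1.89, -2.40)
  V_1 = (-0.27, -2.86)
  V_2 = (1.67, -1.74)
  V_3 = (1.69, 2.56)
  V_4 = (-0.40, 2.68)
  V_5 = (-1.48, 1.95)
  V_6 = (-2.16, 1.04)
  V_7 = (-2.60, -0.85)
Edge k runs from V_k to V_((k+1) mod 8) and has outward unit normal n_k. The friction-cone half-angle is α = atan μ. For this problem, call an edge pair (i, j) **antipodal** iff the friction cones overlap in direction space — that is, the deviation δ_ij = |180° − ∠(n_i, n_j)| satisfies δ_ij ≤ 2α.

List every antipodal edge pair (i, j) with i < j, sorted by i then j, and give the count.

count = 7; pairs: (0,3), (1,3), (1,4), (1,5), (2,5), (2,6), (2,7)

α = atan 0.35 = 19.29°;  2α = 38.58°
n_0 = (-0.2732, -0.9620)
n_1 = (+0.5000, -0.8660)
n_2 = (+1.0000, -0.0047)
n_3 = (+0.0573, +0.9984)
n_4 = (-0.5600, +0.8285)
n_5 = (-0.8011, +0.5986)
n_6 = (-0.9740, +0.2267)
n_7 = (-0.9092, -0.4165)
  (0,1): δ = 134.15°  ·
  (0,2): δ = 74.41°  ·
  (0,3): δ = 12.57°  ✓
  (0,4): δ = 49.91°  ·
  (0,5): δ = 69.08°  ·
  (0,6): δ = 92.75°  ·
  (0,7): δ = 130.46°  ·
  (1,2): δ = 120.27°  ·
  (1,3): δ = 33.28°  ✓
  (1,4): δ = 4.06°  ✓
  (1,5): δ = 23.23°  ✓
  (1,6): δ = 46.90°  ·
  (1,7): δ = 84.61°  ·
  (2,3): δ = 93.02°  ·
  (2,4): δ = 55.68°  ·
  (2,5): δ = 36.50°  ✓
  (2,6): δ = 12.84°  ✓
  (2,7): δ = 24.88°  ✓
  (3,4): δ = 142.66°  ·
  (3,5): δ = 123.48°  ·
  (3,6): δ = 99.82°  ·
  (3,7): δ = 62.10°  ·
  (4,5): δ = 160.82°  ·
  (4,6): δ = 137.16°  ·
  (4,7): δ = 99.44°  ·
  (5,6): δ = 156.34°  ·
  (5,7): δ = 118.62°  ·
  (6,7): δ = 142.28°  ·
antipodal pairs: 7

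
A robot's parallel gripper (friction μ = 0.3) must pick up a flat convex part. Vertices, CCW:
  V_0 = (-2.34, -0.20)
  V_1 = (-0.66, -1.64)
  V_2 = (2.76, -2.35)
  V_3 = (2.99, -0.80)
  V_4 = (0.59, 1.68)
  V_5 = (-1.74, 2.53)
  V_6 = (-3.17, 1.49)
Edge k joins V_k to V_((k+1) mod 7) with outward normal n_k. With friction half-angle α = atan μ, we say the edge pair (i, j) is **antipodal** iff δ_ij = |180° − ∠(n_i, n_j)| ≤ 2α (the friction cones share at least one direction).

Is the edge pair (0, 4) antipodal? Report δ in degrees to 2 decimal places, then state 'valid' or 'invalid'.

δ = 20.56°, valid

α = atan 0.3 = 16.70°;  2α = 33.40°
edge 0: e_0 = (+1.68, -1.44);  n_0 = (-0.6508, -0.7593)
edge 4: e_4 = (-2.33, +0.85);  n_4 = (+0.3427, +0.9394)
∠(n_0, n_4) = 159.44°
δ = |180° − 159.44°| = 20.56°
20.56° ≤ 2α = 33.40°  →  valid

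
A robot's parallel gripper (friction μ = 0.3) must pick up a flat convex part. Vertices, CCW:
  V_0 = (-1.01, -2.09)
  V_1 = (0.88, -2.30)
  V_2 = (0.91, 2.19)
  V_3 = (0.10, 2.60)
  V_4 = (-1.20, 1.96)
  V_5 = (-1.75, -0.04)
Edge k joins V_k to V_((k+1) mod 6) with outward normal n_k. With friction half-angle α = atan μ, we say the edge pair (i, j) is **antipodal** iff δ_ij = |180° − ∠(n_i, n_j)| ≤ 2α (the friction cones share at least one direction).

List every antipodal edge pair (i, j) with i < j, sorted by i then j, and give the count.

α = atan 0.3 = 16.70°;  2α = 33.40°
n_0 = (-0.1104, -0.9939)
n_1 = (+1.0000, -0.0067)
n_2 = (+0.4516, +0.8922)
n_3 = (-0.4417, +0.8972)
n_4 = (-0.9642, +0.2652)
n_5 = (-0.9406, -0.3395)
  (0,1): δ = 84.04°  ·
  (0,2): δ = 20.51°  ✓
  (0,3): δ = 32.55°  ✓
  (0,4): δ = 80.96°  ·
  (0,5): δ = 116.19°  ·
  (1,2): δ = 116.46°  ·
  (1,3): δ = 63.41°  ·
  (1,4): δ = 14.99°  ✓
  (1,5): δ = 20.23°  ✓
  (2,3): δ = 126.94°  ·
  (2,4): δ = 78.53°  ·
  (2,5): δ = 43.30°  ·
  (3,4): δ = 131.59°  ·
  (3,5): δ = 96.36°  ·
  (4,5): δ = 144.78°  ·
antipodal pairs: 4

count = 4; pairs: (0,2), (0,3), (1,4), (1,5)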